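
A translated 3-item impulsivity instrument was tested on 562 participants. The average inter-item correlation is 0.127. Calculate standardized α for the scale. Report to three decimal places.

Standardized α = k·r̄ / (1 + (k−1)·r̄) = 3 × 0.127 / (1 + 2 × 0.127)
  = 0.3810 / 1.2540 = 0.304

α = 0.304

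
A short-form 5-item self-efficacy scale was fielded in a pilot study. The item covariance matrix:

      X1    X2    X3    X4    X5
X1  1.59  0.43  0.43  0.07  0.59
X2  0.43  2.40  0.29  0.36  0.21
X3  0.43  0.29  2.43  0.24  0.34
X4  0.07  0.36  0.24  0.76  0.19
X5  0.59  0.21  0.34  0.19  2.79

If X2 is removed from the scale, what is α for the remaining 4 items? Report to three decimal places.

α = 0.439

Remaining items: X1, X3, X4, X5 (k = 4).
Σσᵢ² = 1.59 + 2.43 + 0.76 + 2.79 = 7.57
total variance = 7.57 + 2 × 1.86 = 11.29
α (item deleted) = (4/3)·(1 − 7.57/11.29) = 0.439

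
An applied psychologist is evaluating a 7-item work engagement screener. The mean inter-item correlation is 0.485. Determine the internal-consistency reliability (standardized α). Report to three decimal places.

standardized α = 0.868

Standardized α = k·r̄ / (1 + (k−1)·r̄) = 7 × 0.485 / (1 + 6 × 0.485)
  = 3.3950 / 3.9100 = 0.868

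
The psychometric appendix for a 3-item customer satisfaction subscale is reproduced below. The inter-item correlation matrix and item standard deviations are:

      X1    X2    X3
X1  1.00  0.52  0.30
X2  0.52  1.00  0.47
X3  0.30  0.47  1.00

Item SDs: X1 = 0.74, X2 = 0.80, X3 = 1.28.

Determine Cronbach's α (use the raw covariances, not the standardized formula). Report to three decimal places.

Σσ²ᵢ = 0.74² + 0.80² + 1.28² = 2.8260
Covariances σ_ij = r_ij · s_i · s_j:
  σ(X1,X2) = 0.52 × 0.74 × 0.80 = 0.3078
  σ(X1,X3) = 0.30 × 0.74 × 1.28 = 0.2842
  σ(X2,X3) = 0.47 × 0.80 × 1.28 = 0.4813
σ²_T = Σσ²ᵢ + 2·Σσ_ij = 2.8260 + 2 × 1.0733 = 4.9726
α = (3/2)·(1 − 2.8260/4.9726) = 0.648

Cronbach's α = 0.648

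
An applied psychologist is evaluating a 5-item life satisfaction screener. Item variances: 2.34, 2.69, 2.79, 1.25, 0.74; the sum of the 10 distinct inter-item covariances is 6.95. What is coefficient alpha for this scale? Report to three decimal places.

α = 0.733

Σσᵢ² = 2.34 + 2.69 + 2.79 + 1.25 + 0.74 = 9.81
Sum of distinct covariances = 6.95
total variance = Σσᵢ² + 2·Σcov = 9.81 + 2 × 6.95 = 23.71
α = (5/4)·(1 − 9.81/23.71) = 0.733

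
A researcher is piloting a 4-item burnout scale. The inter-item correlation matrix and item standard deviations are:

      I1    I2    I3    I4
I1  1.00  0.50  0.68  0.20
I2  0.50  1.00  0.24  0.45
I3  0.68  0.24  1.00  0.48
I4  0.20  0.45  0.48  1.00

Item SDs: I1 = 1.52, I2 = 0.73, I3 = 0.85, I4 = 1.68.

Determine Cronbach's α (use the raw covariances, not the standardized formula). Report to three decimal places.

Σσ²ᵢ = 1.52² + 0.73² + 0.85² + 1.68² = 6.3882
Covariances σ_ij = r_ij · s_i · s_j:
  σ(I1,I2) = 0.50 × 1.52 × 0.73 = 0.5548
  σ(I1,I3) = 0.68 × 1.52 × 0.85 = 0.8786
  σ(I1,I4) = 0.20 × 1.52 × 1.68 = 0.5107
  σ(I2,I3) = 0.24 × 0.73 × 0.85 = 0.1489
  σ(I2,I4) = 0.45 × 0.73 × 1.68 = 0.5519
  σ(I3,I4) = 0.48 × 0.85 × 1.68 = 0.6854
σ²_T = Σσ²ᵢ + 2·Σσ_ij = 6.3882 + 2 × 3.3303 = 13.0488
α = (4/3)·(1 − 6.3882/13.0488) = 0.681

α = 0.681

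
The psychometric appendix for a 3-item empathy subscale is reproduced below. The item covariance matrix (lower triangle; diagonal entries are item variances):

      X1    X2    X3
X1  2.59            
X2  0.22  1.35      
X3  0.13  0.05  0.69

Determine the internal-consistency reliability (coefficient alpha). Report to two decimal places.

coefficient alpha = 0.22

sum of item variances = 2.59 + 1.35 + 0.69 = 4.63
Sum of off-diagonal covariances = 0.40
total variance = 4.63 + 2 × 0.40 = 5.43
α = (k/(k−1))·(1 − sum of item variances/total variance) = (3/2)·(1 − 4.63/5.43) = 0.22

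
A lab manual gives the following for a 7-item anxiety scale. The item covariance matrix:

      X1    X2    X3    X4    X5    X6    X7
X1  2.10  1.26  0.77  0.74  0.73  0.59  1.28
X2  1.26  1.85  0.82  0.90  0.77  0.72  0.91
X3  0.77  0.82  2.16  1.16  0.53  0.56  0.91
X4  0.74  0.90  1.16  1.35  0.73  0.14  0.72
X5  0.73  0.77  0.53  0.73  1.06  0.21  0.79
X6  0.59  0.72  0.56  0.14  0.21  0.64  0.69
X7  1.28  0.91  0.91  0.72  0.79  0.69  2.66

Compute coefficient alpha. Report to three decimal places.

α = 0.851

sum of item variances = 2.10 + 1.85 + 2.16 + 1.35 + 1.06 + 0.64 + 2.66 = 11.82
Σ_{i<j} σ_ij = 15.93
σ²_total = 11.82 + 2 × 15.93 = 43.68
α = (k/(k−1))·(1 − sum of item variances/σ²_total) = (7/6)·(1 − 11.82/43.68) = 0.851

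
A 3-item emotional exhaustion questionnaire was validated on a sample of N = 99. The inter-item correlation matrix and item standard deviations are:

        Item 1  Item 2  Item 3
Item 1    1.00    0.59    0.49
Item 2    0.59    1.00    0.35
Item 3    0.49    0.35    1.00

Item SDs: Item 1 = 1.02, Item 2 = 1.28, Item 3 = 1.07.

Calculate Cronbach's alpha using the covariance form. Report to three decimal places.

Σσ²ᵢ = 1.02² + 1.28² + 1.07² = 3.8237
Covariances σ_ij = r_ij · s_i · s_j:
  σ(Item 1,Item 2) = 0.59 × 1.02 × 1.28 = 0.7703
  σ(Item 1,Item 3) = 0.49 × 1.02 × 1.07 = 0.5348
  σ(Item 2,Item 3) = 0.35 × 1.28 × 1.07 = 0.4794
σ²_T = Σσ²ᵢ + 2·Σσ_ij = 3.8237 + 2 × 1.7845 = 7.3927
α = (3/2)·(1 − 3.8237/7.3927) = 0.724

α = 0.724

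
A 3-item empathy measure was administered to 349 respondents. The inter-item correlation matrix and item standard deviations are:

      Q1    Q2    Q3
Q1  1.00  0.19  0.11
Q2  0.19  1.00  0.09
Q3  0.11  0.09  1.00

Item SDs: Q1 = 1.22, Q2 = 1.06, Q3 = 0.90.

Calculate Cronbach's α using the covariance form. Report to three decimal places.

α = 0.314

Σσ²ᵢ = 1.22² + 1.06² + 0.90² = 3.4220
Covariances σ_ij = r_ij · s_i · s_j:
  σ(Q1,Q2) = 0.19 × 1.22 × 1.06 = 0.2457
  σ(Q1,Q3) = 0.11 × 1.22 × 0.90 = 0.1208
  σ(Q2,Q3) = 0.09 × 1.06 × 0.90 = 0.0859
σ²_T = Σσ²ᵢ + 2·Σσ_ij = 3.4220 + 2 × 0.4524 = 4.3268
α = (3/2)·(1 − 3.4220/4.3268) = 0.314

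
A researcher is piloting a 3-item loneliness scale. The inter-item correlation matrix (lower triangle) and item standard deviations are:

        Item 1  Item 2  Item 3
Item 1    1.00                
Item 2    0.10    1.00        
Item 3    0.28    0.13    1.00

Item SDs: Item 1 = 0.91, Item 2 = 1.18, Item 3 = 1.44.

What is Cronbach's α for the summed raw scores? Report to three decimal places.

Σσ²ᵢ = 0.91² + 1.18² + 1.44² = 4.2941
Covariances σ_ij = r_ij · s_i · s_j:
  σ(Item 1,Item 2) = 0.10 × 0.91 × 1.18 = 0.1074
  σ(Item 1,Item 3) = 0.28 × 0.91 × 1.44 = 0.3669
  σ(Item 2,Item 3) = 0.13 × 1.18 × 1.44 = 0.2209
σ²_T = Σσ²ᵢ + 2·Σσ_ij = 4.2941 + 2 × 0.6952 = 5.6845
α = (3/2)·(1 − 4.2941/5.6845) = 0.367

α = 0.367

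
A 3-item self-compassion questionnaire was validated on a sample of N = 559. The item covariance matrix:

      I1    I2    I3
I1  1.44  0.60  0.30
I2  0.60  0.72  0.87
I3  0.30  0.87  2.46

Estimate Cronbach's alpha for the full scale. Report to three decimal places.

Σσᵢ² = 1.44 + 0.72 + 2.46 = 4.62
Σ_{i<j} σ_ij = 1.77
Var(T) = 4.62 + 2 × 1.77 = 8.16
α = (k/(k−1))·(1 − Σσᵢ²/Var(T)) = (3/2)·(1 − 4.62/8.16) = 0.651

Cronbach's alpha = 0.651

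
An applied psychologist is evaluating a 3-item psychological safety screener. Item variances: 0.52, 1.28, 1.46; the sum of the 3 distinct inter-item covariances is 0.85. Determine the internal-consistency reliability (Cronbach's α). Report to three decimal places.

Cronbach's α = 0.514

Σσᵢ² = 0.52 + 1.28 + 1.46 = 3.26
Sum of distinct covariances = 0.85
total variance = Σσᵢ² + 2·Σcov = 3.26 + 2 × 0.85 = 4.96
α = (3/2)·(1 − 3.26/4.96) = 0.514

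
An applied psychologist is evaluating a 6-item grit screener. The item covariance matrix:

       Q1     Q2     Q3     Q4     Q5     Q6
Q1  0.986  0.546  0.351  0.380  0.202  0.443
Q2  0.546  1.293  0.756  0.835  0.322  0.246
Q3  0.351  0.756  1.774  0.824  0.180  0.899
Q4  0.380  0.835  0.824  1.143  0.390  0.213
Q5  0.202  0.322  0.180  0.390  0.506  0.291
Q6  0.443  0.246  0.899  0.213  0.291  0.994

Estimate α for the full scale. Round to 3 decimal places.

Σσᵢ² = 0.986 + 1.293 + 1.774 + 1.143 + 0.506 + 0.994 = 6.696
Sum of the distinct covariances = 6.878
σ²_total = 6.696 + 2 × 6.878 = 20.452
α = (k/(k−1))·(1 − Σσᵢ²/σ²_total) = (6/5)·(1 − 6.696/20.452) = 0.807

α = 0.807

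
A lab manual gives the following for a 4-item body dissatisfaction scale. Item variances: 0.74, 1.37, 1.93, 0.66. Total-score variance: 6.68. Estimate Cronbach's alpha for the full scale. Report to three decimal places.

Cronbach's alpha = 0.395

ΣVar(i) = 0.74 + 1.37 + 1.93 + 0.66 = 4.70
α = (k/(k−1))·(1 − ΣVar(i)/Var(T)) = (4/3)·(1 − 4.70/6.68) = 0.395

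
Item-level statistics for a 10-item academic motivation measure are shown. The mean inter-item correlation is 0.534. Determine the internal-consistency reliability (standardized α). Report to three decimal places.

α = 0.920

Standardized α = k·r̄ / (1 + (k−1)·r̄) = 10 × 0.534 / (1 + 9 × 0.534)
  = 5.3400 / 5.8060 = 0.920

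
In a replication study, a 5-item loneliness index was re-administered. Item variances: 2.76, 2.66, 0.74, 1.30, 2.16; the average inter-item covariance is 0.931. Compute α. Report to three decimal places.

α = 0.824

Σσᵢ² = 2.76 + 2.66 + 0.74 + 1.30 + 2.16 = 9.62
Sum of the 10 distinct covariances = 10 × 0.931 = 9.310
σ²_T = Σσᵢ² + 2·Σcov = 9.62 + 2 × 9.310 = 28.240
α = (5/4)·(1 − 9.62/28.240) = 0.824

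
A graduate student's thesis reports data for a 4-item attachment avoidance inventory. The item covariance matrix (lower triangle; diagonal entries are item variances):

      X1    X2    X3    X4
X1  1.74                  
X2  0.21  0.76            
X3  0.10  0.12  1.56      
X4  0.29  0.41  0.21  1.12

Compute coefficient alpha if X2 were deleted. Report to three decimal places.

α = 0.320

Remaining items: X1, X3, X4 (k = 3).
sum of item variances = 1.74 + 1.56 + 1.12 = 4.42
σ²_total = 4.42 + 2 × 0.60 = 5.62
α (item deleted) = (3/2)·(1 − 4.42/5.62) = 0.320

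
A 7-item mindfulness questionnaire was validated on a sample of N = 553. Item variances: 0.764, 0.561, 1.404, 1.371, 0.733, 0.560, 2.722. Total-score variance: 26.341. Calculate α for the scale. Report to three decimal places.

α = 0.807

Σσ²ᵢ = 0.764 + 0.561 + 1.404 + 1.371 + 0.733 + 0.560 + 2.722 = 8.115
α = (k/(k−1))·(1 − Σσ²ᵢ/σ²_total) = (7/6)·(1 − 8.115/26.341) = 0.807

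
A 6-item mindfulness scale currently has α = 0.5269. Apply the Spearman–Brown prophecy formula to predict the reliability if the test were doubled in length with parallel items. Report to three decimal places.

predicted reliability = 0.690

Length factor m = 2
α' = m·α / (1 + (m−1)·α)
   = 2 × 0.5269 / (1 + (2 − 1) × 0.5269)
   = 1.0538 / 1.5269 = 0.690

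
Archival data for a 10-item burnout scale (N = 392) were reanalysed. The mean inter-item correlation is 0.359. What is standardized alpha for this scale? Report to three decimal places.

Standardized α = k·r̄ / (1 + (k−1)·r̄) = 10 × 0.359 / (1 + 9 × 0.359)
  = 3.5900 / 4.2310 = 0.848

standardized alpha = 0.848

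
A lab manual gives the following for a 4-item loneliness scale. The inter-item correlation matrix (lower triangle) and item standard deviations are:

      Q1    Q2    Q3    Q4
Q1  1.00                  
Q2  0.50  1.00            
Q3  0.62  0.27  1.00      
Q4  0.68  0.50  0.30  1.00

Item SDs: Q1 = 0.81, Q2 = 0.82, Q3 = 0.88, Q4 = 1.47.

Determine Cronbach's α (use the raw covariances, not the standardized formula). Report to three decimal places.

Cronbach's α = 0.753

Σσ²ᵢ = 0.81² + 0.82² + 0.88² + 1.47² = 4.2638
Covariances σ_ij = r_ij · s_i · s_j:
  σ(Q1,Q2) = 0.50 × 0.81 × 0.82 = 0.3321
  σ(Q1,Q3) = 0.62 × 0.81 × 0.88 = 0.4419
  σ(Q1,Q4) = 0.68 × 0.81 × 1.47 = 0.8097
  σ(Q2,Q3) = 0.27 × 0.82 × 0.88 = 0.1948
  σ(Q2,Q4) = 0.50 × 0.82 × 1.47 = 0.6027
  σ(Q3,Q4) = 0.30 × 0.88 × 1.47 = 0.3881
σ²_T = Σσ²ᵢ + 2·Σσ_ij = 4.2638 + 2 × 2.7693 = 9.8024
α = (4/3)·(1 − 4.2638/9.8024) = 0.753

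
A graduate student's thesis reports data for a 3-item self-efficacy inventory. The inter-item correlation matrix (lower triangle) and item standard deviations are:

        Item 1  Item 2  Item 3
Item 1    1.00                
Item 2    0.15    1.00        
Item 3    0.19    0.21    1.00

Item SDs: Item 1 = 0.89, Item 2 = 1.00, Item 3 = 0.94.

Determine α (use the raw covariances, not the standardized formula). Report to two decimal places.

α = 0.40

Σσ²ᵢ = 0.89² + 1.00² + 0.94² = 2.6757
Covariances σ_ij = r_ij · s_i · s_j:
  σ(Item 1,Item 2) = 0.15 × 0.89 × 1.00 = 0.1335
  σ(Item 1,Item 3) = 0.19 × 0.89 × 0.94 = 0.1590
  σ(Item 2,Item 3) = 0.21 × 1.00 × 0.94 = 0.1974
σ²_T = Σσ²ᵢ + 2·Σσ_ij = 2.6757 + 2 × 0.4899 = 3.6555
α = (3/2)·(1 − 2.6757/3.6555) = 0.40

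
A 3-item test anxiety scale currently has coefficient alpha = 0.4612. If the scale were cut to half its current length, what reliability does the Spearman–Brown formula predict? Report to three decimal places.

Length factor m = 1/2
α' = m·α / (1 − (1−m)·α)
   = 1/2 × 0.4612 / (1 − (1 − 1/2) × 0.4612)
   = 0.2306 / 0.7694 = 0.300

predicted reliability = 0.300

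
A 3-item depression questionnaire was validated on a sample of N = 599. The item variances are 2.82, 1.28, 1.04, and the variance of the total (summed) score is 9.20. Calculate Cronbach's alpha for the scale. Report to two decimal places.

ΣVar(i) = 2.82 + 1.28 + 1.04 = 5.14
α = (k/(k−1))·(1 − ΣVar(i)/σ²_T) = (3/2)·(1 − 5.14/9.20) = 0.66

Cronbach's alpha = 0.66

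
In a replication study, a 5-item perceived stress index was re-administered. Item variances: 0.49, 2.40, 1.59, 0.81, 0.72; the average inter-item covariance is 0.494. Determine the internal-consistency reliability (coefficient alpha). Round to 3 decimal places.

α = 0.777

Σσ²ᵢ = 0.49 + 2.40 + 1.59 + 0.81 + 0.72 = 6.01
Sum of the 10 distinct covariances = 10 × 0.494 = 4.940
σ²_total = Σσ²ᵢ + 2·Σcov = 6.01 + 2 × 4.940 = 15.890
α = (5/4)·(1 − 6.01/15.890) = 0.777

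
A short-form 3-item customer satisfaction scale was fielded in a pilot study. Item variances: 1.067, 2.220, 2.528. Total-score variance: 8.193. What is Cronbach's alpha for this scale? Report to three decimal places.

α = 0.435

ΣVar(i) = 1.067 + 2.220 + 2.528 = 5.815
α = (k/(k−1))·(1 − ΣVar(i)/σ²_T) = (3/2)·(1 − 5.815/8.193) = 0.435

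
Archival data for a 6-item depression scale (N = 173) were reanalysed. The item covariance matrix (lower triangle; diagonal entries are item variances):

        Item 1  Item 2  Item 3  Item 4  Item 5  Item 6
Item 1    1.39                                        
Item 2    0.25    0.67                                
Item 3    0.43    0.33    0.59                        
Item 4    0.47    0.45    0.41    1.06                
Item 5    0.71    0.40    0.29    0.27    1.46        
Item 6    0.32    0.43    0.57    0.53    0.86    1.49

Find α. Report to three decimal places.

α = 0.802

Σσ²ᵢ = 1.39 + 0.67 + 0.59 + 1.06 + 1.46 + 1.49 = 6.66
Σ_{i<j} σ_ij = 6.72
σ²_total = 6.66 + 2 × 6.72 = 20.10
α = (k/(k−1))·(1 − Σσ²ᵢ/σ²_total) = (6/5)·(1 − 6.66/20.10) = 0.802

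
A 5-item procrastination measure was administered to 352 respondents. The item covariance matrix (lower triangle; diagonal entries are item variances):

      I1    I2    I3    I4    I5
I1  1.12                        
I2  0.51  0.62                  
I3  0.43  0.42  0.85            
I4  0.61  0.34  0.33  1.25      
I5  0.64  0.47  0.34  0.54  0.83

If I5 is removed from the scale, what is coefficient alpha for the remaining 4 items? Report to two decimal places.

Remaining items: I1, I2, I3, I4 (k = 4).
ΣVar(i) = 1.12 + 0.62 + 0.85 + 1.25 = 3.84
σ²_T = 3.84 + 2 × 2.64 = 9.12
α (item deleted) = (4/3)·(1 − 3.84/9.12) = 0.77

α = 0.77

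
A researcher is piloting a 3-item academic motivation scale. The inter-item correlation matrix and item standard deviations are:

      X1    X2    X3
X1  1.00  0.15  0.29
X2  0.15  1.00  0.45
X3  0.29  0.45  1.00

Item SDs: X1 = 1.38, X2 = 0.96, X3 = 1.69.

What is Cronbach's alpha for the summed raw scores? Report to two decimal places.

Σσ²ᵢ = 1.38² + 0.96² + 1.69² = 5.6821
Covariances σ_ij = r_ij · s_i · s_j:
  σ(X1,X2) = 0.15 × 1.38 × 0.96 = 0.1987
  σ(X1,X3) = 0.29 × 1.38 × 1.69 = 0.6763
  σ(X2,X3) = 0.45 × 0.96 × 1.69 = 0.7301
σ²_T = Σσ²ᵢ + 2·Σσ_ij = 5.6821 + 2 × 1.6051 = 8.8923
α = (3/2)·(1 − 5.6821/8.8923) = 0.54

α = 0.54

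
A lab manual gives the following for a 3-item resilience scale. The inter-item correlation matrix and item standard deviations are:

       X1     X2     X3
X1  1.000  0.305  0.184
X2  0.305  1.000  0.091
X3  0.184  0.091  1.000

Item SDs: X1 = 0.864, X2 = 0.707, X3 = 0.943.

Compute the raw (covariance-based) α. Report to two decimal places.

Σσ²ᵢ = 0.864² + 0.707² + 0.943² = 2.1356
Covariances σ_ij = r_ij · s_i · s_j:
  σ(X1,X2) = 0.305 × 0.864 × 0.707 = 0.1863
  σ(X1,X3) = 0.184 × 0.864 × 0.943 = 0.1499
  σ(X2,X3) = 0.091 × 0.707 × 0.943 = 0.0607
σ²_T = Σσ²ᵢ + 2·Σσ_ij = 2.1356 + 2 × 0.3969 = 2.9294
α = (3/2)·(1 − 2.1356/2.9294) = 0.41

α = 0.41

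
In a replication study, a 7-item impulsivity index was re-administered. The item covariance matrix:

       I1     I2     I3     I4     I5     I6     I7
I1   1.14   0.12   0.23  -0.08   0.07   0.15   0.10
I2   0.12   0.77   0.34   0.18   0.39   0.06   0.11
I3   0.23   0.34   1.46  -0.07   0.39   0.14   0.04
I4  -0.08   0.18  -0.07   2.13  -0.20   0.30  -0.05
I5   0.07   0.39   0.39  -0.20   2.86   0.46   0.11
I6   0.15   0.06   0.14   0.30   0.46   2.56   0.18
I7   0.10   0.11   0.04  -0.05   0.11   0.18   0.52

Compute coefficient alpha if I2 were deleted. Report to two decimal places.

coefficient alpha = 0.30

Remaining items: I1, I3, I4, I5, I6, I7 (k = 6).
Σσ²ᵢ = 1.14 + 1.46 + 2.13 + 2.86 + 2.56 + 0.52 = 10.67
total variance = 10.67 + 2 × 1.77 = 14.21
α (item deleted) = (6/5)·(1 − 10.67/14.21) = 0.30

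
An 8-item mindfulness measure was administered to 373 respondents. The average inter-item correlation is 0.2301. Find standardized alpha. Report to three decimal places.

α = 0.705

Standardized α = k·r̄ / (1 + (k−1)·r̄) = 8 × 0.2301 / (1 + 7 × 0.2301)
  = 1.8408 / 2.6107 = 0.705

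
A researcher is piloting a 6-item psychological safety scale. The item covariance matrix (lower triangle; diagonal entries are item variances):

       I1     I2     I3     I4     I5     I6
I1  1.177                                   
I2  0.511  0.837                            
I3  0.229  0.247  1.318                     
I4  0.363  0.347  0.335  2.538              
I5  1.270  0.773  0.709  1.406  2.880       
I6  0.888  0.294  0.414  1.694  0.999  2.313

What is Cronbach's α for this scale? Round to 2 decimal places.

sum of item variances = 1.177 + 0.837 + 1.318 + 2.538 + 2.880 + 2.313 = 11.063
Σ_{i<j} σ_ij = 10.479
σ²_T = 11.063 + 2 × 10.479 = 32.021
α = (k/(k−1))·(1 − sum of item variances/σ²_T) = (6/5)·(1 − 11.063/32.021) = 0.79

Cronbach's α = 0.79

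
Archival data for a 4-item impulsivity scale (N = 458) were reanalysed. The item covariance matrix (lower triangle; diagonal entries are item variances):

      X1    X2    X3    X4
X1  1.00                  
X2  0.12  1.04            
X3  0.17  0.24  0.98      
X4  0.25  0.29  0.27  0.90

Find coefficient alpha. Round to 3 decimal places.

ΣVar(i) = 1.00 + 1.04 + 0.98 + 0.90 = 3.92
Sum of the distinct covariances = 1.34
σ²_T = 3.92 + 2 × 1.34 = 6.60
α = (k/(k−1))·(1 − ΣVar(i)/σ²_T) = (4/3)·(1 − 3.92/6.60) = 0.541

coefficient alpha = 0.541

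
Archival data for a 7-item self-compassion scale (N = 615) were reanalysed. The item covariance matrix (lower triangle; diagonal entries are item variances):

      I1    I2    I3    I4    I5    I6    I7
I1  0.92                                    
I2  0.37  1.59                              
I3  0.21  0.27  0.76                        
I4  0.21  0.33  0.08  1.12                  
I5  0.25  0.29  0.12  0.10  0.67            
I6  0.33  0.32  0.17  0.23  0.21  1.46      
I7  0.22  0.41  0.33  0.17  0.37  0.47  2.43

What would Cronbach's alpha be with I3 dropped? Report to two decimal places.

Cronbach's alpha = 0.61

Remaining items: I1, I2, I4, I5, I6, I7 (k = 6).
sum of item variances = 0.92 + 1.59 + 1.12 + 0.67 + 1.46 + 2.43 = 8.19
Var(T) = 8.19 + 2 × 4.28 = 16.75
α (item deleted) = (6/5)·(1 − 8.19/16.75) = 0.61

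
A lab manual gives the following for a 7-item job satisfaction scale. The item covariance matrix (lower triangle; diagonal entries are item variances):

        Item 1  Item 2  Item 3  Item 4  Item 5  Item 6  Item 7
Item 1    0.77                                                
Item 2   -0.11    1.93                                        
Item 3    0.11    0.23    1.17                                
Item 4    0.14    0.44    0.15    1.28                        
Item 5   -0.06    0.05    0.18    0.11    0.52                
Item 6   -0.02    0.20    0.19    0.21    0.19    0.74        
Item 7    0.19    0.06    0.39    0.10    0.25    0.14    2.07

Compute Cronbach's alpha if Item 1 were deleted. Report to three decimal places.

Cronbach's alpha = 0.514

Remaining items: Item 2, Item 3, Item 4, Item 5, Item 6, Item 7 (k = 6).
Σσ²ᵢ = 1.93 + 1.17 + 1.28 + 0.52 + 0.74 + 2.07 = 7.71
σ²_T = 7.71 + 2 × 2.89 = 13.49
α (item deleted) = (6/5)·(1 − 7.71/13.49) = 0.514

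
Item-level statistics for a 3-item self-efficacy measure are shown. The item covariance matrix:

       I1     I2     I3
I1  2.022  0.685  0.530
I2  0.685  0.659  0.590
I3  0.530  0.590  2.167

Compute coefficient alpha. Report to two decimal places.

sum of item variances = 2.022 + 0.659 + 2.167 = 4.848
Sum of off-diagonal covariances = 1.805
total variance = 4.848 + 2 × 1.805 = 8.458
α = (k/(k−1))·(1 − sum of item variances/total variance) = (3/2)·(1 − 4.848/8.458) = 0.64

α = 0.64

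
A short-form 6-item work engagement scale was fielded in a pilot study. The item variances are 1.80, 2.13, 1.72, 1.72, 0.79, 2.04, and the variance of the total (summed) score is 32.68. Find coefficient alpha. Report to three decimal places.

Σσ²ᵢ = 1.80 + 2.13 + 1.72 + 1.72 + 0.79 + 2.04 = 10.20
α = (k/(k−1))·(1 − Σσ²ᵢ/σ²_T) = (6/5)·(1 − 10.20/32.68) = 0.825

coefficient alpha = 0.825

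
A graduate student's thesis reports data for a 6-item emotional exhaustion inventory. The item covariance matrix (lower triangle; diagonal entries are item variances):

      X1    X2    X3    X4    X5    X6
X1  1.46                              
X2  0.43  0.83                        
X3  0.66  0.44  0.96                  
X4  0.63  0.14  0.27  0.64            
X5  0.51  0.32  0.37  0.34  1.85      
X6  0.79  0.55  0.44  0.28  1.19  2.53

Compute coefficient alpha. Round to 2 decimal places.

sum of item variances = 1.46 + 0.83 + 0.96 + 0.64 + 1.85 + 2.53 = 8.27
Sum of off-diagonal covariances = 7.36
σ²_T = 8.27 + 2 × 7.36 = 22.99
α = (k/(k−1))·(1 − sum of item variances/σ²_T) = (6/5)·(1 − 8.27/22.99) = 0.77

α = 0.77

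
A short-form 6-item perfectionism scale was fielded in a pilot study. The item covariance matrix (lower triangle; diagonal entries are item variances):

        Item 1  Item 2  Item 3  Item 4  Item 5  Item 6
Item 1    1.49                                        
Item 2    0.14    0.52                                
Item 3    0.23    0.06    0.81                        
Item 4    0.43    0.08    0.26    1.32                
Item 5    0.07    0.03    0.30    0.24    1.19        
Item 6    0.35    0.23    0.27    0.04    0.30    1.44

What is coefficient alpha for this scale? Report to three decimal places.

Σσᵢ² = 1.49 + 0.52 + 0.81 + 1.32 + 1.19 + 1.44 = 6.77
Sum of off-diagonal covariances = 3.03
total variance = 6.77 + 2 × 3.03 = 12.83
α = (k/(k−1))·(1 − Σσᵢ²/total variance) = (6/5)·(1 − 6.77/12.83) = 0.567

α = 0.567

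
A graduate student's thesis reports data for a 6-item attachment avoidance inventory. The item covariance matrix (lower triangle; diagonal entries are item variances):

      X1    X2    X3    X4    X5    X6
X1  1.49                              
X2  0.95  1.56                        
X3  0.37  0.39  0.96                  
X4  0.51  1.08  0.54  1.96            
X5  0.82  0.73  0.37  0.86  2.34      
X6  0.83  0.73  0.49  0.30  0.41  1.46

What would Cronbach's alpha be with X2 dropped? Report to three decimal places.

Remaining items: X1, X3, X4, X5, X6 (k = 5).
Σσ²ᵢ = 1.49 + 0.96 + 1.96 + 2.34 + 1.46 = 8.21
Var(T) = 8.21 + 2 × 5.50 = 19.21
α (item deleted) = (5/4)·(1 − 8.21/19.21) = 0.716

Cronbach's alpha = 0.716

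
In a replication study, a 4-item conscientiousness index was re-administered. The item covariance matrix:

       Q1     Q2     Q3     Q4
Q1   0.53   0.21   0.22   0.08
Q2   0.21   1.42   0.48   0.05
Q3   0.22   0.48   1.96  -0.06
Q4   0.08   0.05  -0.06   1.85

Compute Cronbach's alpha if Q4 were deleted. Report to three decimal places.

Remaining items: Q1, Q2, Q3 (k = 3).
sum of item variances = 0.53 + 1.42 + 1.96 = 3.91
σ²_T = 3.91 + 2 × 0.91 = 5.73
α (item deleted) = (3/2)·(1 − 3.91/5.73) = 0.476

α = 0.476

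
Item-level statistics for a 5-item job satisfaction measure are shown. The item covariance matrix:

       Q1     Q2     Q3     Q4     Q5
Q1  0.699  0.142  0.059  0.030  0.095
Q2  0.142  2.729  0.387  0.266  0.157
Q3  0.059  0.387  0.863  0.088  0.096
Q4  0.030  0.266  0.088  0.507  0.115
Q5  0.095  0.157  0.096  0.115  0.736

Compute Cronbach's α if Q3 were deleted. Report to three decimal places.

Remaining items: Q1, Q2, Q4, Q5 (k = 4).
sum of item variances = 0.699 + 2.729 + 0.507 + 0.736 = 4.671
Var(T) = 4.671 + 2 × 0.805 = 6.281
α (item deleted) = (4/3)·(1 − 4.671/6.281) = 0.342

Cronbach's α = 0.342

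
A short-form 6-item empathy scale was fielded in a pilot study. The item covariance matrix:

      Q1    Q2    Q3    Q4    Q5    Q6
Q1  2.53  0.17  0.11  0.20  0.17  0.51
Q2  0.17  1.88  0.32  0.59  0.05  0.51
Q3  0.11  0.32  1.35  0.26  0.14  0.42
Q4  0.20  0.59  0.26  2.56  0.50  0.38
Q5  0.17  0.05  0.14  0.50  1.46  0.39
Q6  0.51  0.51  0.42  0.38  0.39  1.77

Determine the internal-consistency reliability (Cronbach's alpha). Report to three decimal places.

sum of item variances = 2.53 + 1.88 + 1.35 + 2.56 + 1.46 + 1.77 = 11.55
Sum of off-diagonal covariances = 4.72
total variance = 11.55 + 2 × 4.72 = 20.99
α = (k/(k−1))·(1 − sum of item variances/total variance) = (6/5)·(1 − 11.55/20.99) = 0.540

α = 0.540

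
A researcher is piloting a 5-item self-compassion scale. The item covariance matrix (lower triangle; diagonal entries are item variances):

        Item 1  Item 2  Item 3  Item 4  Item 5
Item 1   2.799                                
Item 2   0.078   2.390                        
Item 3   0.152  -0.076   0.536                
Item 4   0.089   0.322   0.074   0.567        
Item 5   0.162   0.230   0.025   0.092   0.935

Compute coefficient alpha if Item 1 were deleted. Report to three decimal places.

coefficient alpha = 0.309

Remaining items: Item 2, Item 3, Item 4, Item 5 (k = 4).
Σσ²ᵢ = 2.390 + 0.536 + 0.567 + 0.935 = 4.428
σ²_total = 4.428 + 2 × 0.667 = 5.762
α (item deleted) = (4/3)·(1 − 4.428/5.762) = 0.309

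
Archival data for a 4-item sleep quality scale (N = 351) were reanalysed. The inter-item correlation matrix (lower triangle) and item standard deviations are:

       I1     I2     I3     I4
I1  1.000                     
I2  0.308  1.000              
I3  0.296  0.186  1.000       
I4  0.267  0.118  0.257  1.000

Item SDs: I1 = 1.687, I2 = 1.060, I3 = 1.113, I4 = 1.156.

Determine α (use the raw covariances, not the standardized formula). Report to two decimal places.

Σσ²ᵢ = 1.687² + 1.060² + 1.113² + 1.156² = 6.5447
Covariances σ_ij = r_ij · s_i · s_j:
  σ(I1,I2) = 0.308 × 1.687 × 1.060 = 0.5508
  σ(I1,I3) = 0.296 × 1.687 × 1.113 = 0.5558
  σ(I1,I4) = 0.267 × 1.687 × 1.156 = 0.5207
  σ(I2,I3) = 0.186 × 1.060 × 1.113 = 0.2194
  σ(I2,I4) = 0.118 × 1.060 × 1.156 = 0.1446
  σ(I3,I4) = 0.257 × 1.113 × 1.156 = 0.3307
σ²_T = Σσ²ᵢ + 2·Σσ_ij = 6.5447 + 2 × 2.3220 = 11.1887
α = (4/3)·(1 − 6.5447/11.1887) = 0.55

α = 0.55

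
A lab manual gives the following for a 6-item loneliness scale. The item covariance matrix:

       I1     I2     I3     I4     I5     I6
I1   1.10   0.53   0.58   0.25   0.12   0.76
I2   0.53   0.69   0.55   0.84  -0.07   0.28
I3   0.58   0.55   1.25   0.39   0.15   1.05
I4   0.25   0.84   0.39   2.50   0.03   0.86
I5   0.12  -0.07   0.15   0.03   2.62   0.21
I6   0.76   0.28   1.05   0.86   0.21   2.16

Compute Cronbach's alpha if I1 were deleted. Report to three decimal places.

Remaining items: I2, I3, I4, I5, I6 (k = 5).
ΣVar(i) = 0.69 + 1.25 + 2.50 + 2.62 + 2.16 = 9.22
σ²_total = 9.22 + 2 × 4.29 = 17.80
α (item deleted) = (5/4)·(1 − 9.22/17.80) = 0.603

Cronbach's alpha = 0.603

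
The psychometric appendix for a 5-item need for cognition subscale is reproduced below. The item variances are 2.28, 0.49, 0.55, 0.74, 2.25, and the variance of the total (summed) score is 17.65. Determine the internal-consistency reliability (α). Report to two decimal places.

α = 0.80

Σσ²ᵢ = 2.28 + 0.49 + 0.55 + 0.74 + 2.25 = 6.31
α = (k/(k−1))·(1 − Σσ²ᵢ/σ²_T) = (5/4)·(1 − 6.31/17.65) = 0.80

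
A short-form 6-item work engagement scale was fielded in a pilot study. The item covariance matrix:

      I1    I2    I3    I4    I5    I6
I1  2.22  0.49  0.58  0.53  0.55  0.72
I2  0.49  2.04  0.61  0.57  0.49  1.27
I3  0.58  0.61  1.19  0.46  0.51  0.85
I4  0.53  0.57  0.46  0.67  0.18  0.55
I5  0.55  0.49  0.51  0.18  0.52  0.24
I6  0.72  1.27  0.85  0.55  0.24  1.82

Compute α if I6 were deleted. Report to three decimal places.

α = 0.749

Remaining items: I1, I2, I3, I4, I5 (k = 5).
Σσ²ᵢ = 2.22 + 2.04 + 1.19 + 0.67 + 0.52 = 6.64
total variance = 6.64 + 2 × 4.97 = 16.58
α (item deleted) = (5/4)·(1 − 6.64/16.58) = 0.749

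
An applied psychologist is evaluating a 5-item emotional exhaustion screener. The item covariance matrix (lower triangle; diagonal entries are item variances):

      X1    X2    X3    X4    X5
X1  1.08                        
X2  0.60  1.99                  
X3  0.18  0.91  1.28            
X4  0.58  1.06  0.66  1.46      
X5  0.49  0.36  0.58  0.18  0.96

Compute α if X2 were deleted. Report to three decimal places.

Remaining items: X1, X3, X4, X5 (k = 4).
ΣVar(i) = 1.08 + 1.28 + 1.46 + 0.96 = 4.78
σ²_total = 4.78 + 2 × 2.67 = 10.12
α (item deleted) = (4/3)·(1 − 4.78/10.12) = 0.704

α = 0.704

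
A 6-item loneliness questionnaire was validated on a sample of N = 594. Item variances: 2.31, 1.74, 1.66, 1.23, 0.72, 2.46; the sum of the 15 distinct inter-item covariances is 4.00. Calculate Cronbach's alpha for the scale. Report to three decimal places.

Σσᵢ² = 2.31 + 1.74 + 1.66 + 1.23 + 0.72 + 2.46 = 10.12
Sum of distinct covariances = 4.00
σ²_T = Σσᵢ² + 2·Σcov = 10.12 + 2 × 4.00 = 18.12
α = (6/5)·(1 − 10.12/18.12) = 0.530

Cronbach's alpha = 0.530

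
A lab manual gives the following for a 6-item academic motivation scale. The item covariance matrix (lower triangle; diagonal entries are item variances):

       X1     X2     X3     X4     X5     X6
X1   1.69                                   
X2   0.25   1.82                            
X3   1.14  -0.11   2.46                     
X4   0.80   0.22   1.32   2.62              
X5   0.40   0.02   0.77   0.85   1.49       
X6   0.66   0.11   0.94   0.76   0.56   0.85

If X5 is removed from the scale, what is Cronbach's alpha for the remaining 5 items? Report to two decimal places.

Cronbach's alpha = 0.70

Remaining items: X1, X2, X3, X4, X6 (k = 5).
sum of item variances = 1.69 + 1.82 + 2.46 + 2.62 + 0.85 = 9.44
Var(T) = 9.44 + 2 × 6.09 = 21.62
α (item deleted) = (5/4)·(1 − 9.44/21.62) = 0.70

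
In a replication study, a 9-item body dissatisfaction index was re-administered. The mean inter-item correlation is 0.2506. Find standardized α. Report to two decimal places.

standardized α = 0.75

Standardized α = k·r̄ / (1 + (k−1)·r̄) = 9 × 0.2506 / (1 + 8 × 0.2506)
  = 2.2554 / 3.0048 = 0.75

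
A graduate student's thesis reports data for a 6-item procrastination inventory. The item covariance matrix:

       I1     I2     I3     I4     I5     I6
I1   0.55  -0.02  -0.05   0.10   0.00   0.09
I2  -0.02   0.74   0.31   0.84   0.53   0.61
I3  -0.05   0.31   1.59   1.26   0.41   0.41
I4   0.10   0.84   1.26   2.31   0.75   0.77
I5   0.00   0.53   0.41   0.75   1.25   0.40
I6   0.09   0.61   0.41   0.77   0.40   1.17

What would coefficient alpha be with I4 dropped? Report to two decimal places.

coefficient alpha = 0.63

Remaining items: I1, I2, I3, I5, I6 (k = 5).
ΣVar(i) = 0.55 + 0.74 + 1.59 + 1.25 + 1.17 = 5.30
σ²_total = 5.30 + 2 × 2.69 = 10.68
α (item deleted) = (5/4)·(1 − 5.30/10.68) = 0.63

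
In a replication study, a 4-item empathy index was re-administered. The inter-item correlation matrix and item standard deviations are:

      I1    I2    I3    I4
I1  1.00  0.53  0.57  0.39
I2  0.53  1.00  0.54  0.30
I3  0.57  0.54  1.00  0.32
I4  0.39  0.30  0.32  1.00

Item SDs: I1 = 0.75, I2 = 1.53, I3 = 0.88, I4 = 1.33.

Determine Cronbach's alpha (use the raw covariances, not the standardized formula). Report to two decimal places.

Σσ²ᵢ = 0.75² + 1.53² + 0.88² + 1.33² = 5.4467
Covariances σ_ij = r_ij · s_i · s_j:
  σ(I1,I2) = 0.53 × 0.75 × 1.53 = 0.6082
  σ(I1,I3) = 0.57 × 0.75 × 0.88 = 0.3762
  σ(I1,I4) = 0.39 × 0.75 × 1.33 = 0.3890
  σ(I2,I3) = 0.54 × 1.53 × 0.88 = 0.7271
  σ(I2,I4) = 0.30 × 1.53 × 1.33 = 0.6105
  σ(I3,I4) = 0.32 × 0.88 × 1.33 = 0.3745
σ²_T = Σσ²ᵢ + 2·Σσ_ij = 5.4467 + 2 × 3.0855 = 11.6177
α = (4/3)·(1 − 5.4467/11.6177) = 0.71

Cronbach's alpha = 0.71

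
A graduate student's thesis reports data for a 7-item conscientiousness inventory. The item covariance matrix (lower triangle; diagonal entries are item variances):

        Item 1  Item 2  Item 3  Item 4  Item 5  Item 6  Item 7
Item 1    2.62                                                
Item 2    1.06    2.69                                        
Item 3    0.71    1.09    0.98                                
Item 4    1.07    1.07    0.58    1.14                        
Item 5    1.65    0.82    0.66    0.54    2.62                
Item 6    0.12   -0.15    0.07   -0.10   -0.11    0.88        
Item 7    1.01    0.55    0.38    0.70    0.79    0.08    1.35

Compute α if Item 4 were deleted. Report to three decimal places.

Remaining items: Item 1, Item 2, Item 3, Item 5, Item 6, Item 7 (k = 6).
sum of item variances = 2.62 + 2.69 + 0.98 + 2.62 + 0.88 + 1.35 = 11.14
total variance = 11.14 + 2 × 8.73 = 28.60
α (item deleted) = (6/5)·(1 − 11.14/28.60) = 0.733

α = 0.733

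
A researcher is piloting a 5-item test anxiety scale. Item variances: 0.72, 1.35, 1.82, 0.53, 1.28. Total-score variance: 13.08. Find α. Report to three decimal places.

Σσᵢ² = 0.72 + 1.35 + 1.82 + 0.53 + 1.28 = 5.70
α = (k/(k−1))·(1 − Σσᵢ²/σ²_T) = (5/4)·(1 − 5.70/13.08) = 0.705

α = 0.705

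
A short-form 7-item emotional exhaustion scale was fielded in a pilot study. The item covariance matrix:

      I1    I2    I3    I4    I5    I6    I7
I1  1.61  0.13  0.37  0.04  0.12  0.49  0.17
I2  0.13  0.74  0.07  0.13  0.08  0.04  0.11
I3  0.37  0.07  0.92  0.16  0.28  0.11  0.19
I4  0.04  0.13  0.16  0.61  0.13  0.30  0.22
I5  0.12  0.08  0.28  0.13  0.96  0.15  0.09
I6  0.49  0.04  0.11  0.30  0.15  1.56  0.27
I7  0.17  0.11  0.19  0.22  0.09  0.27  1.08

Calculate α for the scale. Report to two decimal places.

Σσ²ᵢ = 1.61 + 0.74 + 0.92 + 0.61 + 0.96 + 1.56 + 1.08 = 7.48
Sum of off-diagonal covariances = 3.65
σ²_T = 7.48 + 2 × 3.65 = 14.78
α = (k/(k−1))·(1 − Σσ²ᵢ/σ²_T) = (7/6)·(1 − 7.48/14.78) = 0.58

α = 0.58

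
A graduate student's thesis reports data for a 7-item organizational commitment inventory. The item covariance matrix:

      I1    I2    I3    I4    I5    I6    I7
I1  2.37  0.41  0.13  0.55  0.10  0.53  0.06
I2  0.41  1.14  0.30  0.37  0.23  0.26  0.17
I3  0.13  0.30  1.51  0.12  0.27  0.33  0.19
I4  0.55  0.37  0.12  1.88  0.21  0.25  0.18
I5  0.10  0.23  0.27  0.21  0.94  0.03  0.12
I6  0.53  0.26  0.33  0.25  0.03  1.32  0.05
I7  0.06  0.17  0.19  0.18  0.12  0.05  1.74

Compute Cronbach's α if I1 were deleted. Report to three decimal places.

Remaining items: I2, I3, I4, I5, I6, I7 (k = 6).
ΣVar(i) = 1.14 + 1.51 + 1.88 + 0.94 + 1.32 + 1.74 = 8.53
σ²_T = 8.53 + 2 × 3.08 = 14.69
α (item deleted) = (6/5)·(1 − 8.53/14.69) = 0.503

Cronbach's α = 0.503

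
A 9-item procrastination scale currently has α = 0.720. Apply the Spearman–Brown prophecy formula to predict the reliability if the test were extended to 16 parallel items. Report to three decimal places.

Length factor m = 16/9 = 1.7778
α' = m·α / (1 + (m−1)·α)
   = 16/9 × 0.720 / (1 + (16/9 − 1) × 0.720)
   = 1.2800 / 1.5600 = 0.821

predicted reliability = 0.821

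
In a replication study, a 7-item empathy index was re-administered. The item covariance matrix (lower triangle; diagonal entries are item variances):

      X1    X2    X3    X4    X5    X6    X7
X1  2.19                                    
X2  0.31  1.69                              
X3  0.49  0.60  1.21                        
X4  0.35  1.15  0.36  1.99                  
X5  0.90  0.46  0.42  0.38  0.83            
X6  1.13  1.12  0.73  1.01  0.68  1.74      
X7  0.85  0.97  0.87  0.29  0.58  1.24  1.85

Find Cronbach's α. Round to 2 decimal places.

sum of item variances = 2.19 + 1.69 + 1.21 + 1.99 + 0.83 + 1.74 + 1.85 = 11.50
Σ_{i<j} σ_ij = 14.89
total variance = 11.50 + 2 × 14.89 = 41.28
α = (k/(k−1))·(1 − sum of item variances/total variance) = (7/6)·(1 − 11.50/41.28) = 0.84

Cronbach's α = 0.84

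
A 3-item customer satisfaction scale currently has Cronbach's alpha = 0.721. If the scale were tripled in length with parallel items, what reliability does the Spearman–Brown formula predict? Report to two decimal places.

Length factor m = 3
α' = m·α / (1 + (m−1)·α)
   = 3 × 0.721 / (1 + (3 − 1) × 0.721)
   = 2.1630 / 2.4420 = 0.89

predicted reliability = 0.89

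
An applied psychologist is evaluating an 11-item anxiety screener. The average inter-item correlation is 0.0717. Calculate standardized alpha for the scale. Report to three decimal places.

Standardized α = k·r̄ / (1 + (k−1)·r̄) = 11 × 0.0717 / (1 + 10 × 0.0717)
  = 0.7887 / 1.7170 = 0.459

standardized alpha = 0.459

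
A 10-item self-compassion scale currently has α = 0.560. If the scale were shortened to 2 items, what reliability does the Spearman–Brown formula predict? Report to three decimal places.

Length factor m = 2/10 = 0.2000
α' = m·α / (1 − (1−m)·α)
   = 2/10 × 0.560 / (1 − (1 − 2/10) × 0.560)
   = 0.1120 / 0.5520 = 0.203

predicted reliability = 0.203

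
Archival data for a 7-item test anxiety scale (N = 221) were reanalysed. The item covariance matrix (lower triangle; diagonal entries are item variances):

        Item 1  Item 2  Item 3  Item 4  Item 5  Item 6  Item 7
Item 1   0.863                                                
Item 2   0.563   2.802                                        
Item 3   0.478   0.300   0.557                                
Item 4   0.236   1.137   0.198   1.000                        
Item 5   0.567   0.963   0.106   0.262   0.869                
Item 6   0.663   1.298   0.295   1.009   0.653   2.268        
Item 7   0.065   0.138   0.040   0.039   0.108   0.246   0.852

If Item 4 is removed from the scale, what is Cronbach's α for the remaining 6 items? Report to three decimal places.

Remaining items: Item 1, Item 2, Item 3, Item 5, Item 6, Item 7 (k = 6).
Σσ²ᵢ = 0.863 + 2.802 + 0.557 + 0.869 + 2.268 + 0.852 = 8.211
σ²_total = 8.211 + 2 × 6.483 = 21.177
α (item deleted) = (6/5)·(1 − 8.211/21.177) = 0.735

α = 0.735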